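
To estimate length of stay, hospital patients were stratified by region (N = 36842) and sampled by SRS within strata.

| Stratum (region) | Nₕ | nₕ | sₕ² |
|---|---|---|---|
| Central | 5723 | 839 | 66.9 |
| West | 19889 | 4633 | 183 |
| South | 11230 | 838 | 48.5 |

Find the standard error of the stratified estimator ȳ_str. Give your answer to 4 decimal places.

0.1243

Var(ȳ_str) = Σₕ Wₕ²(1 − fₕ)sₕ²/nₕ with Wₕ = Nₕ/N, N = 36842.
Central: Wₕ = 0.15533902; term = 0.15533902²·(1 − 0.14660143)·66.9/839 = 0.0016420152.
West: Wₕ = 0.53984583; term = 0.53984583²·(1 − 0.23294283)·183/4633 = 0.0088299048.
South: Wₕ = 0.30481516; term = 0.30481516²·(1 − 0.07462155)·48.5/838 = 0.0049761128.
Sum = 0.015448033.
SE = √(0.015448033) = 0.1243.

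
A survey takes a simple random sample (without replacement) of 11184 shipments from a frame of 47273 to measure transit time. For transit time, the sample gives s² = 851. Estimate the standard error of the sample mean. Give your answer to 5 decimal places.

Under SRS without replacement, Var(ȳ) = (1 − f)·s²/n with f = n/N = 11184/47273 = 0.23658325.
Var(ȳ) = (1 − 0.23658325)·851/11184 = 0.76341675·0.076090844 = 0.058089025.
SE(ȳ) = √(0.058089025) = 0.24102.

0.24102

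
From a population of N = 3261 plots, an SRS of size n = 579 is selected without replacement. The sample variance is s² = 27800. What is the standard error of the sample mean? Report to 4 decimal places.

6.2840

Under SRS without replacement, Var(ȳ) = (1 − f)·s²/n with f = n/N = 579/3261 = 0.17755290.
Var(ȳ) = (1 − 0.17755290)·27800/579 = 0.82244710·48.013817 = 39.488825.
SE(ȳ) = √(39.488825) = 6.2840.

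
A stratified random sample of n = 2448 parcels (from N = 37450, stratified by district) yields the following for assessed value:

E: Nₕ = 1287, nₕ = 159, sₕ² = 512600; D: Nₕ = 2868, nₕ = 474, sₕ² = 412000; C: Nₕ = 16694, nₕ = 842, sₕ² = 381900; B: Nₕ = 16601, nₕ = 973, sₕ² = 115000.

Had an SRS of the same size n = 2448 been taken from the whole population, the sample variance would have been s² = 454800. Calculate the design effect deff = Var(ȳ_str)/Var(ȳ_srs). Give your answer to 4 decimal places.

Var(ȳ_str) = Σ Wₕ²(1−fₕ)sₕ²/nₕ with Wₕ = Nₕ/37450:
  E: (1287/37450)²·(1−159/1287)·512600/159 = 3.3370713
  D: (2868/37450)²·(1−474/2868)·412000/474 = 4.2551858
  C: (16694/37450)²·(1−842/16694)·381900/842 = 85.581205
  B: (16601/37450)²·(1−973/16601)·115000/973 = 21.863466
  → Var(ȳ_str) = 115.03693.
Var(ȳ_srs) = (1 − 2448/37450)·454800/2448 = 173.64012.
deff = 115.03693 / 173.64012 = 0.6625.

0.6625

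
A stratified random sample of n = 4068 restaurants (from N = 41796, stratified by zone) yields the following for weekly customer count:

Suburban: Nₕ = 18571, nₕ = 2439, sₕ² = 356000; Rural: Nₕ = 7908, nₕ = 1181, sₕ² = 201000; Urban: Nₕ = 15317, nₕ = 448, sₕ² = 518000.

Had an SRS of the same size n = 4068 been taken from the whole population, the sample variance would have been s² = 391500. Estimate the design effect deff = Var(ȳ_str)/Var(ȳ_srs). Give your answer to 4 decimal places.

2.0830

Var(ȳ_str) = Σ Wₕ²(1−fₕ)sₕ²/nₕ with Wₕ = Nₕ/41796:
  Suburban: (18571/41796)²·(1−2439/18571)·356000/2439 = 25.03181
  Rural: (7908/41796)²·(1−1181/7908)·201000/1181 = 5.1828043
  Urban: (15317/41796)²·(1−448/15317)·518000/448 = 150.74322
  → Var(ȳ_str) = 180.95783.
Var(ȳ_srs) = (1 − 4068/41796)·391500/4068 = 86.872013.
deff = 180.95783 / 86.872013 = 2.0830.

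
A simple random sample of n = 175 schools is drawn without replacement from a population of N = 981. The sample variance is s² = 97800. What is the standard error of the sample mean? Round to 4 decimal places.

21.4281

Under SRS without replacement, Var(ȳ) = (1 − f)·s²/n with f = n/N = 175/981 = 0.17838940.
Var(ȳ) = (1 − 0.17838940)·97800/175 = 0.82161060·558.85714 = 459.16295.
SE(ȳ) = √(459.16295) = 21.4281.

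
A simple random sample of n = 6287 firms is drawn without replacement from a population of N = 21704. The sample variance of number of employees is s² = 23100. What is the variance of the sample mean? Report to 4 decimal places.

2.6099

Under SRS without replacement, Var(ȳ) = (1 − f)·s²/n with f = n/N = 6287/21704 = 0.28967011.
Var(ȳ) = (1 − 0.28967011)·23100/6287 = 0.71032989·3.6742484 = 2.6099285.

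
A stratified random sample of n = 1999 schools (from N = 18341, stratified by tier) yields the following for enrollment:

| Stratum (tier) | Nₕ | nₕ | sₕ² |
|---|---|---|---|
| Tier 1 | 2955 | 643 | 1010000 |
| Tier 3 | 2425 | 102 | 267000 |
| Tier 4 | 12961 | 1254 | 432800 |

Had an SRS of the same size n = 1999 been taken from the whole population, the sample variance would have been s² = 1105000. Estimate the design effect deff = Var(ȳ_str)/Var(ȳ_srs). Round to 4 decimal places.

0.4699

Var(ȳ_str) = Σ Wₕ²(1−fₕ)sₕ²/nₕ with Wₕ = Nₕ/18341:
  Tier 1: (2955/18341)²·(1−643/2955)·1010000/643 = 31.901396
  Tier 3: (2425/18341)²·(1−102/2425)·267000/102 = 43.835506
  Tier 4: (12961/18341)²·(1−1254/12961)·432800/1254 = 155.67821
  → Var(ȳ_str) = 231.41511.
Var(ȳ_srs) = (1 − 1999/18341)·1105000/1999 = 492.52886.
deff = 231.41511 / 492.52886 = 0.4699.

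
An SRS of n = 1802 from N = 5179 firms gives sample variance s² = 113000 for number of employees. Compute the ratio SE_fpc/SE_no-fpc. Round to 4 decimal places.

0.8075

f = n/N = 1802/5179 = 0.34794362.
SE_no-fpc = √(s²/n) = 7.9188447; SE_fpc = √((1−f)s²/n) = 6.3944678.
Ratio = √(1−f) = 0.80750008.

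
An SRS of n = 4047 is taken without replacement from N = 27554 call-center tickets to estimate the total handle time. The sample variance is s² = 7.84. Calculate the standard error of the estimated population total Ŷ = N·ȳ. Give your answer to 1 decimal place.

1120.2

Var(Ŷ) = N²·Var(ȳ) = N²·(1 − n/N)·s²/n.
f = 4047/27554 = 0.14687523; Var(ȳ) = 0.85312477·7.84/4047 = 0.0016527053.
Var(Ŷ) = 27554² · 0.0016527053 = 1.2547717 × 10^6.
SE(Ŷ) = √(1.2547717 × 10^6) = 1120.2.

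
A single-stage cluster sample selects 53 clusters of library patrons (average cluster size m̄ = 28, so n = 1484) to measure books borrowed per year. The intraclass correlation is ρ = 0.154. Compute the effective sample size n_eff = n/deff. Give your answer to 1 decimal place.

287.7

deff = 1 + (28 − 1)·0.154 = 1 + 4.158 = 5.158.
n_eff = 1484 / 5.158 = 287.7.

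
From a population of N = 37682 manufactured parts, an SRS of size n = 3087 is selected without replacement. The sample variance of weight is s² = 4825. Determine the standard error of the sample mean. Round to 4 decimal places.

Under SRS without replacement, Var(ȳ) = (1 − f)·s²/n with f = n/N = 3087/37682 = 0.08192240.
Var(ȳ) = (1 − 0.08192240)·4825/3087 = 0.91807760·1.5630062 = 1.4349609.
SE(ȳ) = √(1.4349609) = 1.1979.

1.1979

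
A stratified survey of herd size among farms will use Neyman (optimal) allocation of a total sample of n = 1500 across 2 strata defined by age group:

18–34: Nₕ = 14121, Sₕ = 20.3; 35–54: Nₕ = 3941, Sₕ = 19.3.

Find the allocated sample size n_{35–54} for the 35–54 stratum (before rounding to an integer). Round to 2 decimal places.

314.55

Neyman allocation: nₕ = n·NₕSₕ / Σⱼ NⱼSⱼ.
Σ NⱼSⱼ = 14121·20.3 + 3941·19.3 = 362717.6.
n_{35–54} = 1500·3941·19.3 / 362717.6 = 314.55.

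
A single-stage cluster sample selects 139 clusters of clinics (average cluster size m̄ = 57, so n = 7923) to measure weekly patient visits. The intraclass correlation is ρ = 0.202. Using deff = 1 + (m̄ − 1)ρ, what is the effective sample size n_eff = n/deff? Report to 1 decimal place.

643.5

deff = 1 + (57 − 1)·0.202 = 1 + 11.312 = 12.312.
n_eff = 7923 / 12.312 = 643.5.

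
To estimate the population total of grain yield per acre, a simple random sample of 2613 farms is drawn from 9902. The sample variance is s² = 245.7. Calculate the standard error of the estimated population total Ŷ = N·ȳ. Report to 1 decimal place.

Var(Ŷ) = N²·Var(ȳ) = N²·(1 − n/N)·s²/n.
f = 2613/9902 = 0.26388608; Var(ȳ) = 0.73611392·245.7/2613 = 0.069216682.
Var(Ŷ) = 9902² · 0.069216682 = 6.7866683 × 10^6.
SE(Ŷ) = √(6.7866683 × 10^6) = 2605.1.

2605.1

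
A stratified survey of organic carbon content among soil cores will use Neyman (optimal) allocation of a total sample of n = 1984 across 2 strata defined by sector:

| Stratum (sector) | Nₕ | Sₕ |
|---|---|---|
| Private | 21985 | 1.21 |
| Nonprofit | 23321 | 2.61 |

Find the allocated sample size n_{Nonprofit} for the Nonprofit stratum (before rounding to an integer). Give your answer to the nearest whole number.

Neyman allocation: nₕ = n·NₕSₕ / Σⱼ NⱼSⱼ.
Σ NⱼSⱼ = 21985·1.21 + 23321·2.61 = 87469.66.
n_{Nonprofit} = 1984·23321·2.61 / 87469.66 = 1381.

1381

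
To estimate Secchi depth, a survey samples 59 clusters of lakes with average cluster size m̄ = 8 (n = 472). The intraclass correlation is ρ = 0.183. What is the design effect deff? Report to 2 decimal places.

deff = 1 + (8 − 1)·0.183 = 1 + 1.281 = 2.281.

2.28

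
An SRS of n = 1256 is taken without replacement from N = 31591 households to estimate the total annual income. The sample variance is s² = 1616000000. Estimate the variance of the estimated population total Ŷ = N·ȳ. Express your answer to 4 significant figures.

1.233 × 10^15

Var(Ŷ) = N²·Var(ȳ) = N²·(1 − n/N)·s²/n.
f = 1256/31591 = 0.03975816; Var(ȳ) = 0.96024184·1616000000/1256 = 1.2354704 × 10^6.
Var(Ŷ) = 31591² · (1.2354704 × 10^6) = 1.2329887 × 10^15.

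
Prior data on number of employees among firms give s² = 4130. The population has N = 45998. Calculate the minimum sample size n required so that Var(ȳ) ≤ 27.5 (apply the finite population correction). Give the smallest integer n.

Without fpc, n₀ = s²/D = 4130/27.5 = 150.1818.
With fpc, (1 − n/N)·s²/n ≤ D requires n ≥ n₀/(1 + n₀/N) = 150.1818/(1 + 150.1818/45998) = 149.6931.
Rounding up, n = 150.

150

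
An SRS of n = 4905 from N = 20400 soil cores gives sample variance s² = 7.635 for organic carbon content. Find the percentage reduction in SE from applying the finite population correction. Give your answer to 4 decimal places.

f = n/N = 4905/20400 = 0.24044118.
SE_no-fpc = √(s²/n) = 0.039453453; SE_fpc = √((1−f)s²/n) = 0.034384738.
Ratio = √(1−f) = 0.87152672. Reduction = 100·(1 − 0.87152672) = 12.8473%.

12.8473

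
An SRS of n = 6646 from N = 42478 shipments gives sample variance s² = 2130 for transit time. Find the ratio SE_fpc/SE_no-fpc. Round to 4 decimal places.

0.9184

f = n/N = 6646/42478 = 0.15645746.
SE_no-fpc = √(s²/n) = 0.56612148; SE_fpc = √((1−f)s²/n) = 0.51995185.
Ratio = √(1−f) = 0.91844572.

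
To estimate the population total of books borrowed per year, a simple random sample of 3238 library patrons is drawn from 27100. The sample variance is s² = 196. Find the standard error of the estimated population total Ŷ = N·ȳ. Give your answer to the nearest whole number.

Var(Ŷ) = N²·Var(ȳ) = N²·(1 − n/N)·s²/n.
f = 3238/27100 = 0.11948339; Var(ȳ) = 0.88051661·196/3238 = 0.05329872.
Var(Ŷ) = 27100² · 0.05329872 = 3.9143113 × 10^7.
SE(Ŷ) = √(3.9143113 × 10^7) = 6256.

6256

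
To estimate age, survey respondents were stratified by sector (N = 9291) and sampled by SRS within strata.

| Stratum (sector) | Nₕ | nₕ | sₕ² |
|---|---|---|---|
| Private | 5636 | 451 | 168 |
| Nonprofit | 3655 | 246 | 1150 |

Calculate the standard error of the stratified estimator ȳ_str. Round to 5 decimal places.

Var(ȳ_str) = Σₕ Wₕ²(1 − fₕ)sₕ²/nₕ with Wₕ = Nₕ/N, N = 9291.
Private: Wₕ = 0.60660855; term = 0.60660855²·(1 − 0.08002129)·168/451 = 0.12610362.
Nonprofit: Wₕ = 0.39339145; term = 0.39339145²·(1 − 0.06730506)·1150/246 = 0.67476445.
Sum = 0.80086807.
SE = √(0.80086807) = 0.89491.

0.89491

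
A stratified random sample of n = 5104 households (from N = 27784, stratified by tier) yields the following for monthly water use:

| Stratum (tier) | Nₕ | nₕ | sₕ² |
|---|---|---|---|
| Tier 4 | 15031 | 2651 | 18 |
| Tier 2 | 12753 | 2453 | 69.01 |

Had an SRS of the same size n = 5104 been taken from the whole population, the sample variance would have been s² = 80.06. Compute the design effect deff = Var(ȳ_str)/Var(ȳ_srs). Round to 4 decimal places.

0.5017

Var(ȳ_str) = Σ Wₕ²(1−fₕ)sₕ²/nₕ with Wₕ = Nₕ/27784:
  Tier 4: (15031/27784)²·(1−2651/15031)·18/2651 = 0.0016367478
  Tier 2: (12753/27784)²·(1−2453/12753)·69.01/2453 = 0.0047871223
  → Var(ȳ_str) = 0.0064238701.
Var(ȳ_srs) = (1 − 5104/27784)·80.06/5104 = 0.012804222.
deff = 0.0064238701 / 0.012804222 = 0.5017.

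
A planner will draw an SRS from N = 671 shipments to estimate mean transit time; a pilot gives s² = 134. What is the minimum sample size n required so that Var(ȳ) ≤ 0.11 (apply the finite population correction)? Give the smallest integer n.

433

Without fpc, n₀ = s²/D = 134/0.11 = 1218.1818.
With fpc, (1 − n/N)·s²/n ≤ D requires n ≥ n₀/(1 + n₀/N) = 1218.1818/(1 + 1218.1818/671) = 432.6741.
Rounding up, n = 433.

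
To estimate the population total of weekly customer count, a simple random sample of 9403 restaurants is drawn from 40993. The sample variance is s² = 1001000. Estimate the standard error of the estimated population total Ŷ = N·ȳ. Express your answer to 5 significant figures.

Var(Ŷ) = N²·Var(ȳ) = N²·(1 − n/N)·s²/n.
f = 9403/40993 = 0.22938063; Var(ȳ) = 0.77061937·1001000/9403 = 82.036583.
Var(Ŷ) = 40993² · 82.036583 = 1.3785641 × 10^11.
SE(Ŷ) = √(1.3785641 × 10^11) = 371290.

371290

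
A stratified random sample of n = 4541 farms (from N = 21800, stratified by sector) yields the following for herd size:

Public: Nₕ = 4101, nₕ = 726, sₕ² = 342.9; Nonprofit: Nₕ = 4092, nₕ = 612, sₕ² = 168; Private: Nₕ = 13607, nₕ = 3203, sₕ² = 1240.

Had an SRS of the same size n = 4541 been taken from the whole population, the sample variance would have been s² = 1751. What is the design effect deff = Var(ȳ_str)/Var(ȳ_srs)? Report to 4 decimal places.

Var(ȳ_str) = Σ Wₕ²(1−fₕ)sₕ²/nₕ with Wₕ = Nₕ/21800:
  Public: (4101/21800)²·(1−726/4101)·342.9/726 = 0.01375566
  Nonprofit: (4092/21800)²·(1−612/4092)·168/612 = 0.0082254514
  Private: (13607/21800)²·(1−3203/13607)·1240/3203 = 0.11532262
  → Var(ȳ_str) = 0.13730373.
Var(ȳ_srs) = (1 − 4541/21800)·1751/4541 = 0.30527679.
deff = 0.13730373 / 0.30527679 = 0.4498.

0.4498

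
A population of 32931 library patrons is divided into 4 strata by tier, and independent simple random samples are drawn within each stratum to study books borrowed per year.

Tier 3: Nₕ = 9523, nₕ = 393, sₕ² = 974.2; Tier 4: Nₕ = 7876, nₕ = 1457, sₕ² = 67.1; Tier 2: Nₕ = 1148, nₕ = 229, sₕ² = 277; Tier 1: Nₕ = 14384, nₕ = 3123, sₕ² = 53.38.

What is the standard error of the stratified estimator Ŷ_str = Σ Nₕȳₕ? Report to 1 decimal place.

14896.3

Var(Ŷ_str) = Σₕ Nₕ²(1 − fₕ)sₕ²/nₕ.
Tier 3: 9523²·(1 − 393/9523)·974.2/393 = 2.1552623 × 10^8.
Tier 4: 7876²·(1 − 1457/7876)·67.1/1457 = 2.3282845 × 10^6.
Tier 2: 1148²·(1 − 229/1148)·277/229 = 1.2761499 × 10^6.
Tier 1: 14384²·(1 − 3123/14384)·53.38/3123 = 2.7686191 × 10^6.
Sum = 2.2189928 × 10^8.
SE = √(2.2189928 × 10^8) = 14896.3.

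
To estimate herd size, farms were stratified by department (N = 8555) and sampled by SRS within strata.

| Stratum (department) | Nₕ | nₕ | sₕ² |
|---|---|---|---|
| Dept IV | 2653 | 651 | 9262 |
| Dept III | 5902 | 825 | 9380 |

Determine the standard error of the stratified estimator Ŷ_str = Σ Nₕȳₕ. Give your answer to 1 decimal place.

20402.3

Var(Ŷ_str) = Σₕ Nₕ²(1 − fₕ)sₕ²/nₕ.
Dept IV: 2653²·(1 − 651/2653)·9262/651 = 7.556577 × 10^7.
Dept III: 5902²·(1 − 825/5902)·9380/825 = 3.4068676 × 10^8.
Sum = 4.1625253 × 10^8.
SE = √(4.1625253 × 10^8) = 20402.3.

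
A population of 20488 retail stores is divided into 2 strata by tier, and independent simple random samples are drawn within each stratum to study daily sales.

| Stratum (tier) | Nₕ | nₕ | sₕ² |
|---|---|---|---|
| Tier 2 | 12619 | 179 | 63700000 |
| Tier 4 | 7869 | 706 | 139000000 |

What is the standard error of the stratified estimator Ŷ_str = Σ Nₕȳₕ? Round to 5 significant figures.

Var(Ŷ_str) = Σₕ Nₕ²(1 − fₕ)sₕ²/nₕ.
Tier 2: 12619²·(1 − 179/12619)·63700000/179 = 5.5863961 × 10^13.
Tier 4: 7869²·(1 − 706/7869)·139000000/706 = 1.1097486 × 10^13.
Sum = 6.6961447 × 10^13.
SE = √(6.6961447 × 10^13) = 8.1830 × 10^6.

8.1830 × 10^6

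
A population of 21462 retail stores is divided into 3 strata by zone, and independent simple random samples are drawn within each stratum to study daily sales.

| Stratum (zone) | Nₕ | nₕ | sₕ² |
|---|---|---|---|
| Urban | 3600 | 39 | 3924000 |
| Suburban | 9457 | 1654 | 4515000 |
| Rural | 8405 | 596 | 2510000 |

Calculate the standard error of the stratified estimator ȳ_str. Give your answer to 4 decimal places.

Var(ȳ_str) = Σₕ Wₕ²(1 − fₕ)sₕ²/nₕ with Wₕ = Nₕ/N, N = 21462.
Urban: Wₕ = 0.16773833; term = 0.16773833²·(1 − 0.01083333)·3924000/39 = 2800.2608.
Suburban: Wₕ = 0.44063927; term = 0.44063927²·(1 − 0.17489690)·4515000/1654 = 437.31751.
Rural: Wₕ = 0.39162240; term = 0.39162240²·(1 − 0.07091017)·2510000/596 = 600.09529.
Sum = 3837.6736.
SE = √(3837.6736) = 61.9490.

61.9490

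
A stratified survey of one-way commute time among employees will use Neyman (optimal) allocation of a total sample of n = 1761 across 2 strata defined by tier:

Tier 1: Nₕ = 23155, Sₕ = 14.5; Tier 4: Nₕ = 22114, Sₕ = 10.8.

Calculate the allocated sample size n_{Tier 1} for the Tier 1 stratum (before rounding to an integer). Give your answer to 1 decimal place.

1029.0

Neyman allocation: nₕ = n·NₕSₕ / Σⱼ NⱼSⱼ.
Σ NⱼSⱼ = 23155·14.5 + 22114·10.8 = 574578.7.
n_{Tier 1} = 1761·23155·14.5 / 574578.7 = 1029.0.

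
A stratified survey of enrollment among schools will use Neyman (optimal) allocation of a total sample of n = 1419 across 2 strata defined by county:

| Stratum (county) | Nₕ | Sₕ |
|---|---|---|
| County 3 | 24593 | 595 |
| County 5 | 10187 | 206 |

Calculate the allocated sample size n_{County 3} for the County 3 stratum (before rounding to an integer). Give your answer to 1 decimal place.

Neyman allocation: nₕ = n·NₕSₕ / Σⱼ NⱼSⱼ.
Σ NⱼSⱼ = 24593·595 + 10187·206 = 1.6731357 × 10^7.
n_{County 3} = 1419·24593·595 / (1.6731357 × 10^7) = 1241.0.

1241.0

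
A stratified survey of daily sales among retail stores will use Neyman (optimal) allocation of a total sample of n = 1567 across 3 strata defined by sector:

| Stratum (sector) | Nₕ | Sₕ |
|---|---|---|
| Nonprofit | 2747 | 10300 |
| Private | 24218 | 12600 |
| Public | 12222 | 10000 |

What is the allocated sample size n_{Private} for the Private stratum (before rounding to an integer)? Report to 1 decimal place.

1049.4

Neyman allocation: nₕ = n·NₕSₕ / Σⱼ NⱼSⱼ.
Σ NⱼSⱼ = 2747·10300 + 24218·12600 + 12222·10000 = 4.556609 × 10^8.
n_{Private} = 1567·24218·12600 / (4.556609 × 10^8) = 1049.4.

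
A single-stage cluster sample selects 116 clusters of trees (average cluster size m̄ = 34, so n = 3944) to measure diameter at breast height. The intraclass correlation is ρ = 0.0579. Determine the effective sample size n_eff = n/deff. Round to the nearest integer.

1355

deff = 1 + (34 − 1)·0.0579 = 1 + 1.9107 = 2.9107.
n_eff = 3944 / 2.9107 = 1355.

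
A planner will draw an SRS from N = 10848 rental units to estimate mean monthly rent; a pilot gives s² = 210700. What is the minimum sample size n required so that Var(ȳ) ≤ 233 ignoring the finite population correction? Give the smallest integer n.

Without fpc, n₀ = s²/D = 210700/233 = 904.2918.
Rounding up, n = 905.

905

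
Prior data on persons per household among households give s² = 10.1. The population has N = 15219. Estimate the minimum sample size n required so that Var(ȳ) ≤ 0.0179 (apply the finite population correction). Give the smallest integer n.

545

Without fpc, n₀ = s²/D = 10.1/0.0179 = 564.2458.
With fpc, (1 − n/N)·s²/n ≤ D requires n ≥ n₀/(1 + n₀/N) = 564.2458/(1 + 564.2458/15219) = 544.0742.
Rounding up, n = 545.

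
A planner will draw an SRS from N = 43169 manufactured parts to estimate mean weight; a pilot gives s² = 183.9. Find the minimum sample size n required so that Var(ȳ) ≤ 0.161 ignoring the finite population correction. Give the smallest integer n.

Without fpc, n₀ = s²/D = 183.9/0.161 = 1142.2360.
Rounding up, n = 1143.

1143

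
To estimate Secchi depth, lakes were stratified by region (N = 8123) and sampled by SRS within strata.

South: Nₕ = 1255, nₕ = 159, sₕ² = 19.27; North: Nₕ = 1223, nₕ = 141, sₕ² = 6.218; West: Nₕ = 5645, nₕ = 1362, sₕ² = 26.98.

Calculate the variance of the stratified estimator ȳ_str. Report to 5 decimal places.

0.01067

Var(ȳ_str) = Σₕ Wₕ²(1 − fₕ)sₕ²/nₕ with Wₕ = Nₕ/N, N = 8123.
South: Wₕ = 0.15449957; term = 0.15449957²·(1 − 0.12669323)·19.27/159 = 0.0025264224.
North: Wₕ = 0.15056014; term = 0.15056014²·(1 − 0.11529027)·6.218/141 = 8.844075 × 10^-4.
West: Wₕ = 0.69494029; term = 0.69494029²·(1 − 0.24127547)·26.98/1362 = 0.007258451.
Sum = 0.010669281.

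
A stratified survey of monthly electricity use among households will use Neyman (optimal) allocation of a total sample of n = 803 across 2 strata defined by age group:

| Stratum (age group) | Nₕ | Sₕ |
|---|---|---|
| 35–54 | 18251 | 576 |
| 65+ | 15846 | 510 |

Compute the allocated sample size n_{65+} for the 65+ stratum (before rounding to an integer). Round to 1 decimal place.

349.0

Neyman allocation: nₕ = n·NₕSₕ / Σⱼ NⱼSⱼ.
Σ NⱼSⱼ = 18251·576 + 15846·510 = 1.8594036 × 10^7.
n_{65+} = 803·15846·510 / (1.8594036 × 10^7) = 349.0.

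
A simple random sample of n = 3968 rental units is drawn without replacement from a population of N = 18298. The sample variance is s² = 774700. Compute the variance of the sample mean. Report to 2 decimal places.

152.90

Under SRS without replacement, Var(ȳ) = (1 − f)·s²/n with f = n/N = 3968/18298 = 0.21685430.
Var(ȳ) = (1 − 0.21685430)·774700/3968 = 0.78314570·195.2369 = 152.89893.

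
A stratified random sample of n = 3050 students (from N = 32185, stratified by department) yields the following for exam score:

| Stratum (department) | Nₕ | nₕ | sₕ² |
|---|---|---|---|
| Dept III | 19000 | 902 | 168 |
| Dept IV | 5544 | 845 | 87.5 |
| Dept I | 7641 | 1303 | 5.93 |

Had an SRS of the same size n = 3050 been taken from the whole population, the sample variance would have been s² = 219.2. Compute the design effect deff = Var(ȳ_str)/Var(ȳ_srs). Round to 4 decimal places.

0.9936

Var(ȳ_str) = Σ Wₕ²(1−fₕ)sₕ²/nₕ with Wₕ = Nₕ/32185:
  Dept III: (19000/32185)²·(1−902/19000)·168/902 = 0.061827246
  Dept IV: (5544/32185)²·(1−845/5544)·87.5/845 = 0.0026041919
  Dept I: (7641/32185)²·(1−1303/7641)·5.93/1303 = 2.1276769 × 10^-4
  → Var(ȳ_str) = 0.064644206.
Var(ȳ_srs) = (1 − 3050/32185)·219.2/3050 = 0.065058226.
deff = 0.064644206 / 0.065058226 = 0.9936.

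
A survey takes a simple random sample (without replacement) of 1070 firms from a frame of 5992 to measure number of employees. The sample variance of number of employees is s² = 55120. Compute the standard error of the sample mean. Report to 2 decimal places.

6.51

Under SRS without replacement, Var(ȳ) = (1 − f)·s²/n with f = n/N = 1070/5992 = 0.17857143.
Var(ȳ) = (1 − 0.17857143)·55120/1070 = 0.82142857·51.514019 = 42.315087.
SE(ȳ) = √(42.315087) = 6.51.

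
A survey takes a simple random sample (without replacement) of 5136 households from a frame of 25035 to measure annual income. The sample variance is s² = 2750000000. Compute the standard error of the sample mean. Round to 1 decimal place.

Under SRS without replacement, Var(ȳ) = (1 − f)·s²/n with f = n/N = 5136/25035 = 0.20515279.
Var(ȳ) = (1 − 0.20515279)·2750000000/5136 = 0.79484721·535436.14 = 425589.92.
SE(ȳ) = √(425589.92) = 652.4.

652.4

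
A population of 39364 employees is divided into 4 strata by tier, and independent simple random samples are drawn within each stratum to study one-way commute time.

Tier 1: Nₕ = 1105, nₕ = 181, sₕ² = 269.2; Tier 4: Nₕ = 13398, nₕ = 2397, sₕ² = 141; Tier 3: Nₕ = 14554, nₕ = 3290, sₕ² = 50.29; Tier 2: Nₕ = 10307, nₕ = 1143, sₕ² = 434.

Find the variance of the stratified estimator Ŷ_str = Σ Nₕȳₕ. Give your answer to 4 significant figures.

4.856 × 10^7

Var(Ŷ_str) = Σₕ Nₕ²(1 − fₕ)sₕ²/nₕ.
Tier 1: 1105²·(1 − 181/1105)·269.2/181 = 1.5185557 × 10^6.
Tier 4: 13398²·(1 − 2397/13398)·141/2397 = 8.6700822 × 10^6.
Tier 3: 14554²·(1 − 3290/14554)·50.29/3290 = 2.5058828 × 10^6.
Tier 2: 10307²·(1 − 1143/10307)·434/1143 = 3.5864176 × 10^7.
Sum = 4.8558697 × 10^7.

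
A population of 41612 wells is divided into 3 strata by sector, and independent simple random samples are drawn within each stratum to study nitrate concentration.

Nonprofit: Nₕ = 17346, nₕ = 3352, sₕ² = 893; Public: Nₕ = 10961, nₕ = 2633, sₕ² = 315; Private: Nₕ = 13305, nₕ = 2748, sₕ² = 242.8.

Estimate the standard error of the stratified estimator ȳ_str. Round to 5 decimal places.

0.22543

Var(ȳ_str) = Σₕ Wₕ²(1 − fₕ)sₕ²/nₕ with Wₕ = Nₕ/N, N = 41612.
Nonprofit: Wₕ = 0.41685091; term = 0.41685091²·(1 − 0.19324340)·893/3352 = 0.037346635.
Public: Wₕ = 0.26340959; term = 0.26340959²·(1 − 0.24021531)·315/2633 = 0.0063068632.
Private: Wₕ = 0.31973950; term = 0.31973950²·(1 − 0.20653890)·242.8/2748 = 0.0071672107.
Sum = 0.050820709.
SE = √(0.050820709) = 0.22543.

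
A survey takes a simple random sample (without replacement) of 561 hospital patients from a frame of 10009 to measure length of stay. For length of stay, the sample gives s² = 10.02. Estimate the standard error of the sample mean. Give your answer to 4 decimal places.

0.1298

Under SRS without replacement, Var(ȳ) = (1 − f)·s²/n with f = n/N = 561/10009 = 0.05604956.
Var(ȳ) = (1 − 0.05604956)·10.02/561 = 0.94395044·0.017860963 = 0.016859864.
SE(ȳ) = √(0.016859864) = 0.1298.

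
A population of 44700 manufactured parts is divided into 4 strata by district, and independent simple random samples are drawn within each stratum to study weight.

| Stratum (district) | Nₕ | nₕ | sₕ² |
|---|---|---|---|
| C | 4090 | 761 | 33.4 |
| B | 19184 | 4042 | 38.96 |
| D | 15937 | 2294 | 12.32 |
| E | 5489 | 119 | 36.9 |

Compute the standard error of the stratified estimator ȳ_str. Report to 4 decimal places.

Var(ȳ_str) = Σₕ Wₕ²(1 − fₕ)sₕ²/nₕ with Wₕ = Nₕ/N, N = 44700.
C: Wₕ = 0.09149888; term = 0.09149888²·(1 − 0.18606357)·33.4/761 = 2.9907759 × 10^-4.
B: Wₕ = 0.42917226; term = 0.42917226²·(1 − 0.21069641)·38.96/4042 = 0.0014012964.
D: Wₕ = 0.35653244; term = 0.35653244²·(1 − 0.14394177)·12.32/2294 = 5.8441143 × 10^-4.
E: Wₕ = 0.12279642; term = 0.12279642²·(1 − 0.02167972)·36.9/119 = 0.0045743762.
Sum = 0.0068591616.
SE = √(0.0068591616) = 0.0828.

0.0828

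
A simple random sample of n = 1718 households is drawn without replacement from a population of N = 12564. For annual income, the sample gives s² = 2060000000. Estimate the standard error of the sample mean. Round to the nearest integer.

1017

Under SRS without replacement, Var(ȳ) = (1 − f)·s²/n with f = n/N = 1718/12564 = 0.13673989.
Var(ȳ) = (1 − 0.13673989)·2060000000/1718 = 0.86326011·1.1990687 × 10^6 = 1.0351082 × 10^6.
SE(ȳ) = √(1.0351082 × 10^6) = 1017.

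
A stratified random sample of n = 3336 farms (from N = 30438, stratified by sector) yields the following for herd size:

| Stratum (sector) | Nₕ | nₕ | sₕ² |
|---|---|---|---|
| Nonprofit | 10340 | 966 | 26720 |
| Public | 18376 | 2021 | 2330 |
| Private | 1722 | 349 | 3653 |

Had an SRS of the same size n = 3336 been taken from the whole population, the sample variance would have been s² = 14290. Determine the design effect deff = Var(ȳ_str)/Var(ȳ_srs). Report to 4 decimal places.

0.8638

Var(ȳ_str) = Σ Wₕ²(1−fₕ)sₕ²/nₕ with Wₕ = Nₕ/30438:
  Nonprofit: (10340/30438)²·(1−966/10340)·26720/966 = 2.8938272
  Public: (18376/30438)²·(1−2021/18376)·2330/2021 = 0.37398907
  Private: (1722/30438)²·(1−349/1722)·3653/349 = 0.026711342
  → Var(ȳ_str) = 3.2945276.
Var(ȳ_srs) = (1 − 3336/30438)·14290/3336 = 3.8140942.
deff = 3.2945276 / 3.8140942 = 0.8638.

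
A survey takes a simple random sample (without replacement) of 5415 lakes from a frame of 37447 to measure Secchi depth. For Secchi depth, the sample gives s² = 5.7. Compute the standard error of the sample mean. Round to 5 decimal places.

Under SRS without replacement, Var(ȳ) = (1 − f)·s²/n with f = n/N = 5415/37447 = 0.14460437.
Var(ȳ) = (1 − 0.14460437)·5.7/5415 = 0.85539563·0.0010526316 = 9.0041645 × 10^-4.
SE(ȳ) = √(9.0041645 × 10^-4) = 0.03001.

0.03001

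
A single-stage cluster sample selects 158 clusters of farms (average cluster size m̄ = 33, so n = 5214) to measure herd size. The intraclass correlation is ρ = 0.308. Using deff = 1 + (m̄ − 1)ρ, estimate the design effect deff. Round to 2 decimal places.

10.86

deff = 1 + (33 − 1)·0.308 = 1 + 9.856 = 10.856.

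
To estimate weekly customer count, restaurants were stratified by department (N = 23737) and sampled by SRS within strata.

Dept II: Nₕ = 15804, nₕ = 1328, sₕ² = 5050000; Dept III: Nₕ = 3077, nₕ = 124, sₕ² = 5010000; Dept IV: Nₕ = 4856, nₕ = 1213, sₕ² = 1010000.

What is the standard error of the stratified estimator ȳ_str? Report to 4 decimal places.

47.1353

Var(ȳ_str) = Σₕ Wₕ²(1 − fₕ)sₕ²/nₕ with Wₕ = Nₕ/N, N = 23737.
Dept II: Wₕ = 0.66579601; term = 0.66579601²·(1 − 0.08402936)·5050000/1328 = 1544.0353.
Dept III: Wₕ = 0.12962885; term = 0.12962885²·(1 − 0.04029899)·5010000/124 = 651.56136.
Dept IV: Wₕ = 0.20457514; term = 0.20457514²·(1 − 0.24979407)·1010000/1213 = 26.142479.
Sum = 2221.7391.
SE = √(2221.7391) = 47.1353.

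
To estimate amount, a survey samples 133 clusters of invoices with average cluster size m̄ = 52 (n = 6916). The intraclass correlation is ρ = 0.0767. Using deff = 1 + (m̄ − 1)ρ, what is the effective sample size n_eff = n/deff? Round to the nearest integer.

1408

deff = 1 + (52 − 1)·0.0767 = 1 + 3.9117 = 4.9117.
n_eff = 6916 / 4.9117 = 1408.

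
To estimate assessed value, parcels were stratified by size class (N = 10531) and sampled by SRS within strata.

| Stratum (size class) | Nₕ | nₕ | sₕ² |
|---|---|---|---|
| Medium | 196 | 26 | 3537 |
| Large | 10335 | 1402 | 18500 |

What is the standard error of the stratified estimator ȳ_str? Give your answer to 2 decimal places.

Var(ȳ_str) = Σₕ Wₕ²(1 − fₕ)sₕ²/nₕ with Wₕ = Nₕ/N, N = 10531.
Medium: Wₕ = 0.01861172; term = 0.01861172²·(1 − 0.13265306)·3537/26 = 0.04087215.
Large: Wₕ = 0.98138828; term = 0.98138828²·(1 − 0.13565554)·18500/1402 = 10.984804.
Sum = 11.025676.
SE = √(11.025676) = 3.32.

3.32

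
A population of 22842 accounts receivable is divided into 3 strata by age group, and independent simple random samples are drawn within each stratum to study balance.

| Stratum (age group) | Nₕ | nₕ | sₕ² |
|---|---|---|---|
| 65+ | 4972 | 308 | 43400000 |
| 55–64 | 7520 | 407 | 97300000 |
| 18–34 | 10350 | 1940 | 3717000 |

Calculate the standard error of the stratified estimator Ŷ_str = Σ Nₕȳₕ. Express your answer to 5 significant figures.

Var(Ŷ_str) = Σₕ Nₕ²(1 − fₕ)sₕ²/nₕ.
65+: 4972²·(1 − 308/4972)·43400000/308 = 3.2675984 × 10^12.
55–64: 7520²·(1 − 407/7520)·97300000/407 = 1.2787601 × 10^13.
18–34: 10350²·(1 − 1940/10350)·3717000/1940 = 1.6677355 × 10^11.
Sum = 1.6221973 × 10^13.
SE = √(1.6221973 × 10^13) = 4.0277 × 10^6.

4.0277 × 10^6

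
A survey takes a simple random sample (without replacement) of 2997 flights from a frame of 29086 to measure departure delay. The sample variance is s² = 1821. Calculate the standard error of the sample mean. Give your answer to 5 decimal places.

0.73824

Under SRS without replacement, Var(ȳ) = (1 − f)·s²/n with f = n/N = 2997/29086 = 0.10303926.
Var(ȳ) = (1 − 0.10303926)·1821/2997 = 0.89696074·0.60760761 = 0.54500017.
SE(ȳ) = √(0.54500017) = 0.73824.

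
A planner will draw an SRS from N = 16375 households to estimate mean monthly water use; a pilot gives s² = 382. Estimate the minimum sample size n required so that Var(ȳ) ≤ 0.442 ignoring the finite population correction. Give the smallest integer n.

Without fpc, n₀ = s²/D = 382/0.442 = 864.2534.
Rounding up, n = 865.

865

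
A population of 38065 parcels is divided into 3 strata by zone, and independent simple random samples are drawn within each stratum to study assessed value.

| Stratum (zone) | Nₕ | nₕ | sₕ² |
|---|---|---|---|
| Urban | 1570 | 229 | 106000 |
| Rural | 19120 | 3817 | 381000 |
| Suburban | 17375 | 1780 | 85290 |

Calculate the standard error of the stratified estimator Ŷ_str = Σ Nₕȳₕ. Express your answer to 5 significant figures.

207760

Var(Ŷ_str) = Σₕ Nₕ²(1 − fₕ)sₕ²/nₕ.
Urban: 1570²·(1 − 229/1570)·106000/229 = 9.7453808 × 10^8.
Rural: 19120²·(1 − 3817/19120)·381000/3817 = 2.9205677 × 10^10.
Suburban: 17375²·(1 − 1780/17375)·85290/1780 = 1.2983396 × 10^10.
Sum = 4.3163611 × 10^10.
SE = √(4.3163611 × 10^10) = 207760.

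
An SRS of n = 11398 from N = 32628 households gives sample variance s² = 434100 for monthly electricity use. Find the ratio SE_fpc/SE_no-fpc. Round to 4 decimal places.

f = n/N = 11398/32628 = 0.34933186.
SE_no-fpc = √(s²/n) = 6.1713555; SE_fpc = √((1−f)s²/n) = 4.9780624.
Ratio = √(1−f) = 0.80664003.

0.8066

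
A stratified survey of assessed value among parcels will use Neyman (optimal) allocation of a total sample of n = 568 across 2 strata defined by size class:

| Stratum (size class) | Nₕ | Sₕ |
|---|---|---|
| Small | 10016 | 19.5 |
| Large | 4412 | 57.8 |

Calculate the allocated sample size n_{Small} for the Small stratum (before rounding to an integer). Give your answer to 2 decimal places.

Neyman allocation: nₕ = n·NₕSₕ / Σⱼ NⱼSⱼ.
Σ NⱼSⱼ = 10016·19.5 + 4412·57.8 = 450325.6.
n_{Small} = 568·10016·19.5 / 450325.6 = 246.35.

246.35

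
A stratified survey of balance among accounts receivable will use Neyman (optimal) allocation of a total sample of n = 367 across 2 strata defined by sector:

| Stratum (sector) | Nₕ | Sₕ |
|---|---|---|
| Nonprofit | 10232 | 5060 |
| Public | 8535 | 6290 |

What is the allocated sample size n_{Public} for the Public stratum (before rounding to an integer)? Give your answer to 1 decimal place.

Neyman allocation: nₕ = n·NₕSₕ / Σⱼ NⱼSⱼ.
Σ NⱼSⱼ = 10232·5060 + 8535·6290 = 1.0545907 × 10^8.
n_{Public} = 367·8535·6290 / (1.0545907 × 10^8) = 186.8.

186.8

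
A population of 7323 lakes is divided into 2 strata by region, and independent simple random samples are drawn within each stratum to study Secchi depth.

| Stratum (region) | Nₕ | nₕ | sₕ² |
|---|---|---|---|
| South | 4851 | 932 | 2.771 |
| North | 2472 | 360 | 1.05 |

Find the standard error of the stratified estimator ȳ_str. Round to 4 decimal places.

Var(ȳ_str) = Σₕ Wₕ²(1 − fₕ)sₕ²/nₕ with Wₕ = Nₕ/N, N = 7323.
South: Wₕ = 0.66243343; term = 0.66243343²·(1 − 0.19212533)·2.771/932 = 0.0010540206.
North: Wₕ = 0.33756657; term = 0.33756657²·(1 − 0.14563107)·1.05/360 = 2.8395604 × 10^-4.
Sum = 0.0013379766.
SE = √(0.0013379766) = 0.0366.

0.0366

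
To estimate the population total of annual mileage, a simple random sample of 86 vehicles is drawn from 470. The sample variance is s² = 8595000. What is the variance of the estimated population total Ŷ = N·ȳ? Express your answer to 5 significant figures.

Var(Ŷ) = N²·Var(ȳ) = N²·(1 − n/N)·s²/n.
f = 86/470 = 0.18297872; Var(ȳ) = 0.81702128·8595000/86 = 81654.626.
Var(Ŷ) = 470² · 81654.626 = 1.8037507 × 10^10.

1.8038 × 10^10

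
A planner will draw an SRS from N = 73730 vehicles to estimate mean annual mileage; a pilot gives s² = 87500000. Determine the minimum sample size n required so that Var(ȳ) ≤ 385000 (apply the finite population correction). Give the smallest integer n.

Without fpc, n₀ = s²/D = 87500000/385000 = 227.2727.
With fpc, (1 − n/N)·s²/n ≤ D requires n ≥ n₀/(1 + n₀/N) = 227.2727/(1 + 227.2727/73730) = 226.5743.
Rounding up, n = 227.

227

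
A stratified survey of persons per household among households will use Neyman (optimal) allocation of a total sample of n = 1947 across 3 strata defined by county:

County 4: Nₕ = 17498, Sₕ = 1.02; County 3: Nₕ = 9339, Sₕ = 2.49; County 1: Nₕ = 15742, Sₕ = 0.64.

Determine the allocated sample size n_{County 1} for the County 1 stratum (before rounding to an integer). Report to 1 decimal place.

Neyman allocation: nₕ = n·NₕSₕ / Σⱼ NⱼSⱼ.
Σ NⱼSⱼ = 17498·1.02 + 9339·2.49 + 15742·0.64 = 51176.95.
n_{County 1} = 1947·15742·0.64 / 51176.95 = 383.3.

383.3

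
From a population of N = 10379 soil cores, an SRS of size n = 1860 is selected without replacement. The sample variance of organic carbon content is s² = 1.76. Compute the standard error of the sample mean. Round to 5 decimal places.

Under SRS without replacement, Var(ȳ) = (1 − f)·s²/n with f = n/N = 1860/10379 = 0.17920802.
Var(ȳ) = (1 − 0.17920802)·1.76/1860 = 0.82079198·9.4623656 × 10^-4 = 7.7666338 × 10^-4.
SE(ȳ) = √(7.7666338 × 10^-4) = 0.02787.

0.02787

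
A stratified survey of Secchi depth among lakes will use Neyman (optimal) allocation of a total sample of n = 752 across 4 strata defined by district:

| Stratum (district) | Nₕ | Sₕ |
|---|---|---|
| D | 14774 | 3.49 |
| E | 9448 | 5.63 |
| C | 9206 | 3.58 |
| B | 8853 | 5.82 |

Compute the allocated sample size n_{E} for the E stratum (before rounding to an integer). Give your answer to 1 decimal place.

211.4

Neyman allocation: nₕ = n·NₕSₕ / Σⱼ NⱼSⱼ.
Σ NⱼSⱼ = 14774·3.49 + 9448·5.63 + 9206·3.58 + 8853·5.82 = 189235.44.
n_{E} = 752·9448·5.63 / 189235.44 = 211.4.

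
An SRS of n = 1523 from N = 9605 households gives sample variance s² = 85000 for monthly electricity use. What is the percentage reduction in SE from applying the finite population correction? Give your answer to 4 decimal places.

8.2701

f = n/N = 1523/9605 = 0.15856325.
SE_no-fpc = √(s²/n) = 7.4706693; SE_fpc = √((1−f)s²/n) = 6.8528346.
Ratio = √(1−f) = 0.91729862. Reduction = 100·(1 − 0.91729862) = 8.2701%.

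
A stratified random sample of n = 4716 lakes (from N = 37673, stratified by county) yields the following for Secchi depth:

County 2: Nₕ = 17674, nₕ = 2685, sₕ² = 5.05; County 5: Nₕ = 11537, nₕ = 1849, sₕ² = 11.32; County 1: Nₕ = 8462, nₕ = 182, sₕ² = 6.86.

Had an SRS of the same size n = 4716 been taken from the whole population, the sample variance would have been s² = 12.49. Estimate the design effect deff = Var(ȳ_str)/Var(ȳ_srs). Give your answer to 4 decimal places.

1.1628

Var(ȳ_str) = Σ Wₕ²(1−fₕ)sₕ²/nₕ with Wₕ = Nₕ/37673:
  County 2: (17674/37673)²·(1−2685/17674)·5.05/2685 = 3.5107038 × 10^-4
  County 5: (11537/37673)²·(1−1849/11537)·11.32/1849 = 4.8214329 × 10^-4
  County 1: (8462/37673)²·(1−182/8462)·6.86/182 = 0.0018607828
  → Var(ȳ_str) = 0.0026939965.
Var(ȳ_srs) = (1 − 4716/37673)·12.49/4716 = 0.0023168937.
deff = 0.0026939965 / 0.0023168937 = 1.1628.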